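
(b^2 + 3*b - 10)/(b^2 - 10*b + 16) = (b + 5)/(b - 8)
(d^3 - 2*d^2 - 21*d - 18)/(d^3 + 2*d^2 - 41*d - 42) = (d + 3)/(d + 7)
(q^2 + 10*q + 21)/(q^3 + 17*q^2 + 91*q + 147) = 1/(q + 7)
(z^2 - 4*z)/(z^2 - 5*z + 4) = z/(z - 1)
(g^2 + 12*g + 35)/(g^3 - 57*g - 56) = (g + 5)/(g^2 - 7*g - 8)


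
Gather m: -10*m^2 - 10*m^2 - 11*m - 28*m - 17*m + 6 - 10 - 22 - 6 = -20*m^2 - 56*m - 32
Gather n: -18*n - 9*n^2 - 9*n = -9*n^2 - 27*n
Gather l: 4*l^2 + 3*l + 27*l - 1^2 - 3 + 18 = 4*l^2 + 30*l + 14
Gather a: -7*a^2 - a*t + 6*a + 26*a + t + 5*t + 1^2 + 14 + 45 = -7*a^2 + a*(32 - t) + 6*t + 60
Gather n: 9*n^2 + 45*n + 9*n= 9*n^2 + 54*n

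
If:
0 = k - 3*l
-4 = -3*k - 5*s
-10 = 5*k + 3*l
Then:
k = -5/3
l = -5/9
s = 9/5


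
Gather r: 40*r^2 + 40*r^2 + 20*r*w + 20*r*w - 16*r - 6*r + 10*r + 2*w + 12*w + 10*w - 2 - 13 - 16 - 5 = 80*r^2 + r*(40*w - 12) + 24*w - 36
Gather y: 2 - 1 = 1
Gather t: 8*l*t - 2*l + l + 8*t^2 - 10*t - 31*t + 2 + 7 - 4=-l + 8*t^2 + t*(8*l - 41) + 5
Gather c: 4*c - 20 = 4*c - 20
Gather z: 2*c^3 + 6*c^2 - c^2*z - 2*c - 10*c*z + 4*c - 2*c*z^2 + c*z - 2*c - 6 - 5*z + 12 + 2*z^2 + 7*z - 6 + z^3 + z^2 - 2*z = 2*c^3 + 6*c^2 + z^3 + z^2*(3 - 2*c) + z*(-c^2 - 9*c)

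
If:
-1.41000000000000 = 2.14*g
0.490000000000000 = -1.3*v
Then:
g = -0.66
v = -0.38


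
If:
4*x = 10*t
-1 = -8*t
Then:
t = 1/8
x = 5/16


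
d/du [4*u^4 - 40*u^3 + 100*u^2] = 8*u*(2*u^2 - 15*u + 25)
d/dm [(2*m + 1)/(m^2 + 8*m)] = 2*(-m^2 - m - 4)/(m^2*(m^2 + 16*m + 64))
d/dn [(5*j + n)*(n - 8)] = 5*j + 2*n - 8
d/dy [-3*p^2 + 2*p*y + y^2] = 2*p + 2*y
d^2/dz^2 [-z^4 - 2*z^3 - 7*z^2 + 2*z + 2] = -12*z^2 - 12*z - 14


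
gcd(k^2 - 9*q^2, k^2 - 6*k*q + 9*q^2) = -k + 3*q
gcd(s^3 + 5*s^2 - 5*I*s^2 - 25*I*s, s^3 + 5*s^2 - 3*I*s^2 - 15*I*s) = s^2 + 5*s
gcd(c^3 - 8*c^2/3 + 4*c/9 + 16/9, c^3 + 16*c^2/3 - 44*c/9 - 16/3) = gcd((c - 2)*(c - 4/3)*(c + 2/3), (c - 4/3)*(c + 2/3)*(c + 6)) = c^2 - 2*c/3 - 8/9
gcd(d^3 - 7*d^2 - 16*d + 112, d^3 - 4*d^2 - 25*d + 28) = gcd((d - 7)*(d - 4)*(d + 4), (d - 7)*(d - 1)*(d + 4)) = d^2 - 3*d - 28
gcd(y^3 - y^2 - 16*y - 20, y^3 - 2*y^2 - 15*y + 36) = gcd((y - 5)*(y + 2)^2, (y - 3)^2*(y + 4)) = 1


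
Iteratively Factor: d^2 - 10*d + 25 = (d - 5)*(d - 5)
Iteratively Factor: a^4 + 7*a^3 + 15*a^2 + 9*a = (a + 3)*(a^3 + 4*a^2 + 3*a) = a*(a + 3)*(a^2 + 4*a + 3) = a*(a + 1)*(a + 3)*(a + 3)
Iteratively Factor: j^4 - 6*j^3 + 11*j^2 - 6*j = (j - 2)*(j^3 - 4*j^2 + 3*j) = (j - 2)*(j - 1)*(j^2 - 3*j) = (j - 3)*(j - 2)*(j - 1)*(j)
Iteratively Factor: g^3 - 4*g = (g - 2)*(g^2 + 2*g) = (g - 2)*(g + 2)*(g)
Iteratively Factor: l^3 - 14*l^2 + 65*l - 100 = (l - 4)*(l^2 - 10*l + 25) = (l - 5)*(l - 4)*(l - 5)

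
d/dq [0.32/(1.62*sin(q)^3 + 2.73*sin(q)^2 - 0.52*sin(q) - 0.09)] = (-1.5552*sin(q)^2 - 1.7472*sin(q) + 0.1664)*cos(q)/(1.62*sin(q)^3 + 2.73*sin(q)^2 - 0.52*sin(q) - 0.09)^2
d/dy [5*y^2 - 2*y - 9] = 10*y - 2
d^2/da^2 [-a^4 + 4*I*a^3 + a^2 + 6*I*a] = -12*a^2 + 24*I*a + 2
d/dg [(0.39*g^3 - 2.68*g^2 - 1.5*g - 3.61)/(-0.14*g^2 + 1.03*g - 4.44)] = (-0.0546*g^4 + 0.8034*g^3 - 8.1652*g^2 + 22.7876*g + 10.3783)/(0.0196*g^4 - 0.2884*g^3 + 2.3041*g^2 - 9.1464*g + 19.7136)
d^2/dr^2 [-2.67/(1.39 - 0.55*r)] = 1.61535/(0.55*r - 1.39)^3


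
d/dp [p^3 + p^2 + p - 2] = 3*p^2 + 2*p + 1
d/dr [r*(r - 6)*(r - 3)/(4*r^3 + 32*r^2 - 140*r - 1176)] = (17*r - 21)/(4*(r^3 + 21*r^2 + 147*r + 343))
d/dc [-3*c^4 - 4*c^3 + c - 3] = -12*c^3 - 12*c^2 + 1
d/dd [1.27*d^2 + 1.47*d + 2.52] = 2.54*d + 1.47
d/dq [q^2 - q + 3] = 2*q - 1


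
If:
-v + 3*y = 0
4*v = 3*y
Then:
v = 0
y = 0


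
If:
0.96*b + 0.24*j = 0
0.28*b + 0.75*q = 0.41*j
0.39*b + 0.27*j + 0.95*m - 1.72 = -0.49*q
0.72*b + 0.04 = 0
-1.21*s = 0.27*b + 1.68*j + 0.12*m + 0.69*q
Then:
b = -0.06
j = 0.22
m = 1.70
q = 0.14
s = -0.55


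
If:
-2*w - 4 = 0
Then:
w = -2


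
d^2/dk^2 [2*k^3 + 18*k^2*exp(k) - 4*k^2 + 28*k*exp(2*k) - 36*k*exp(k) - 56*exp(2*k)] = 18*k^2*exp(k) + 112*k*exp(2*k) + 36*k*exp(k) + 12*k - 112*exp(2*k) - 36*exp(k) - 8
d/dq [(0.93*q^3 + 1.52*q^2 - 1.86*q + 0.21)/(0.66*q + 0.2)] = (1.2276*q^3 + 1.5612*q^2 + 0.608*q - 0.5106)/(0.4356*q^2 + 0.264*q + 0.04)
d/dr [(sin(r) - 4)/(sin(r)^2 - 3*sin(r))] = (-cos(r) + 8/tan(r) - 12*cos(r)/sin(r)^2)/(sin(r) - 3)^2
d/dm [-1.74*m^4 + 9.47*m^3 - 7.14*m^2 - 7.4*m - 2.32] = -6.96*m^3 + 28.41*m^2 - 14.28*m - 7.4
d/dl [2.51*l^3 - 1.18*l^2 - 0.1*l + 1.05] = 7.53*l^2 - 2.36*l - 0.1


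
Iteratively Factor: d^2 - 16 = (d - 4)*(d + 4)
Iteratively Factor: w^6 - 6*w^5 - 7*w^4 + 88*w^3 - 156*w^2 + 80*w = (w - 2)*(w^5 - 4*w^4 - 15*w^3 + 58*w^2 - 40*w) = (w - 2)*(w - 1)*(w^4 - 3*w^3 - 18*w^2 + 40*w) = w*(w - 2)*(w - 1)*(w^3 - 3*w^2 - 18*w + 40) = w*(w - 5)*(w - 2)*(w - 1)*(w^2 + 2*w - 8) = w*(w - 5)*(w - 2)^2*(w - 1)*(w + 4)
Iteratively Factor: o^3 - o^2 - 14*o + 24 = (o + 4)*(o^2 - 5*o + 6) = (o - 3)*(o + 4)*(o - 2)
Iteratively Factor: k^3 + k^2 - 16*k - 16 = (k - 4)*(k^2 + 5*k + 4) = (k - 4)*(k + 4)*(k + 1)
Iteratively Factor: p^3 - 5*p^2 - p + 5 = (p - 1)*(p^2 - 4*p - 5) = (p - 1)*(p + 1)*(p - 5)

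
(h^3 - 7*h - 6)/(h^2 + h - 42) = (h^3 - 7*h - 6)/(h^2 + h - 42)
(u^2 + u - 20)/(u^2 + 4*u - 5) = (u - 4)/(u - 1)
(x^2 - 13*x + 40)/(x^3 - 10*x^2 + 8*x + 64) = (x - 5)/(x^2 - 2*x - 8)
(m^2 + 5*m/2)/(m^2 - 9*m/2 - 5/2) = m*(2*m + 5)/(2*m^2 - 9*m - 5)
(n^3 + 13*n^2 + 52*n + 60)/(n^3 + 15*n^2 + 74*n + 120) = (n + 2)/(n + 4)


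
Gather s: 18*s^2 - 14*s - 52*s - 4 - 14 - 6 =18*s^2 - 66*s - 24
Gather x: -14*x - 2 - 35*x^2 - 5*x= -35*x^2 - 19*x - 2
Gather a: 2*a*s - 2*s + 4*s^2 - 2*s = 2*a*s + 4*s^2 - 4*s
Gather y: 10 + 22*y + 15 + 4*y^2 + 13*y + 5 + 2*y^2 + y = 6*y^2 + 36*y + 30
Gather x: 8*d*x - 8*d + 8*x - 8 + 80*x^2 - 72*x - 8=-8*d + 80*x^2 + x*(8*d - 64) - 16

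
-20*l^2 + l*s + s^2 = (-4*l + s)*(5*l + s)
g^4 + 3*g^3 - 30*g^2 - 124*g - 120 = (g - 6)*(g + 2)^2*(g + 5)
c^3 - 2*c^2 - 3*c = c*(c - 3)*(c + 1)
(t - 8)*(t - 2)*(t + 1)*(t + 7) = t^4 - 2*t^3 - 57*t^2 + 58*t + 112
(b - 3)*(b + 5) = b^2 + 2*b - 15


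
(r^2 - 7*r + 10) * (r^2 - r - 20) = r^4 - 8*r^3 - 3*r^2 + 130*r - 200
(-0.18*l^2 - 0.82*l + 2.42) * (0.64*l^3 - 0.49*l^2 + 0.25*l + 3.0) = -0.1152*l^5 - 0.4366*l^4 + 1.9056*l^3 - 1.9308*l^2 - 1.855*l + 7.26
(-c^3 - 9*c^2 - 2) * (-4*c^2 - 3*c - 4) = 4*c^5 + 39*c^4 + 31*c^3 + 44*c^2 + 6*c + 8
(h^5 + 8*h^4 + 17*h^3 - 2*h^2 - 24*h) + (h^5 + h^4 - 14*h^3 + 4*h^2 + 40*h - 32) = 2*h^5 + 9*h^4 + 3*h^3 + 2*h^2 + 16*h - 32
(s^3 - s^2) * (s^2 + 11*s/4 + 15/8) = s^5 + 7*s^4/4 - 7*s^3/8 - 15*s^2/8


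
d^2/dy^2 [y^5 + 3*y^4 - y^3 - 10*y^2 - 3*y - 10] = 20*y^3 + 36*y^2 - 6*y - 20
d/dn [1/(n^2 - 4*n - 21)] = 2*(2 - n)/(-n^2 + 4*n + 21)^2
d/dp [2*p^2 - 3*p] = 4*p - 3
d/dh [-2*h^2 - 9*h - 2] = -4*h - 9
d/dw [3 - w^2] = -2*w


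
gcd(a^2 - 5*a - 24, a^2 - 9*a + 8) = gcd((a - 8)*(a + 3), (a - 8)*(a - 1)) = a - 8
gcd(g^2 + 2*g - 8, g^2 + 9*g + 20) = g + 4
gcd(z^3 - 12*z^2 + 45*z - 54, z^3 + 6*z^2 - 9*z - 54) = z - 3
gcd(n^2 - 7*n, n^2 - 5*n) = n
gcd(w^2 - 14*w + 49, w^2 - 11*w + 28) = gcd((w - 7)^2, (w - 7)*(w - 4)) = w - 7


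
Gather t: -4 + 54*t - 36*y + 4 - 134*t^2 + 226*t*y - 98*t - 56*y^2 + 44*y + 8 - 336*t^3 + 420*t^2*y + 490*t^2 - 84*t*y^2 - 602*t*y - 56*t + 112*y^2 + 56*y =-336*t^3 + t^2*(420*y + 356) + t*(-84*y^2 - 376*y - 100) + 56*y^2 + 64*y + 8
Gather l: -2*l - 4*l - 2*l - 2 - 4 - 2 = -8*l - 8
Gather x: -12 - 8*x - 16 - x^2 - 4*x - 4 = -x^2 - 12*x - 32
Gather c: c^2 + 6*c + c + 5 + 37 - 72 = c^2 + 7*c - 30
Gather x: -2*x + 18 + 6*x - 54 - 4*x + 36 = 0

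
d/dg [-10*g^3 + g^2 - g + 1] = -30*g^2 + 2*g - 1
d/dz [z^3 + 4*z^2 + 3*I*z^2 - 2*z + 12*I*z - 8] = 3*z^2 + z*(8 + 6*I) - 2 + 12*I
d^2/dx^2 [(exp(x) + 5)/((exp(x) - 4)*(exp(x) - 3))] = (exp(4*x) + 27*exp(3*x) - 177*exp(2*x) + 89*exp(x) + 564)*exp(x)/(exp(6*x) - 21*exp(5*x) + 183*exp(4*x) - 847*exp(3*x) + 2196*exp(2*x) - 3024*exp(x) + 1728)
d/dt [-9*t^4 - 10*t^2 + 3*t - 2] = -36*t^3 - 20*t + 3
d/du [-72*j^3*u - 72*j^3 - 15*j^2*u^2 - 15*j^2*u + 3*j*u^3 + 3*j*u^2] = 3*j*(-24*j^2 - 10*j*u - 5*j + 3*u^2 + 2*u)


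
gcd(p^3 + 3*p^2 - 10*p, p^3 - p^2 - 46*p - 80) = p + 5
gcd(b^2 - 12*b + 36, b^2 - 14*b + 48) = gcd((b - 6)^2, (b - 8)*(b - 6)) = b - 6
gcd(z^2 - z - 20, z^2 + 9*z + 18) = 1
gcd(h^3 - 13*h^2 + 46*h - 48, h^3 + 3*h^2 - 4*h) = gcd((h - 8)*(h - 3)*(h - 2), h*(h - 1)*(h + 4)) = 1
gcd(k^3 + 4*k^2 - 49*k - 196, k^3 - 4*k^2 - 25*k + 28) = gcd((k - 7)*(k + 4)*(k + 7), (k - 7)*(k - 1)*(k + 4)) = k^2 - 3*k - 28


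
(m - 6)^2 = m^2 - 12*m + 36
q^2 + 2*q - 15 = (q - 3)*(q + 5)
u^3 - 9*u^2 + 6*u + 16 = (u - 8)*(u - 2)*(u + 1)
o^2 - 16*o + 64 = (o - 8)^2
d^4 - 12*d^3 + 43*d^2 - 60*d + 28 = (d - 7)*(d - 2)^2*(d - 1)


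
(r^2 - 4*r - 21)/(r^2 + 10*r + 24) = (r^2 - 4*r - 21)/(r^2 + 10*r + 24)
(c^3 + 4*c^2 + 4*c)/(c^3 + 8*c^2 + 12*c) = (c + 2)/(c + 6)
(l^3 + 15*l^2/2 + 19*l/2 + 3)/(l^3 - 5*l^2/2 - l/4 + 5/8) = 4*(l^2 + 7*l + 6)/(4*l^2 - 12*l + 5)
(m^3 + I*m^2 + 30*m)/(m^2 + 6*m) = (m^2 + I*m + 30)/(m + 6)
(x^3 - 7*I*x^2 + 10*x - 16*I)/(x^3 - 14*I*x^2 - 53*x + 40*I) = (x + 2*I)/(x - 5*I)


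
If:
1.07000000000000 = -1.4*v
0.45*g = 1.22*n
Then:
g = 2.71111111111111*n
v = -0.76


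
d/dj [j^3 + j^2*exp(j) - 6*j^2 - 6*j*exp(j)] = j^2*exp(j) + 3*j^2 - 4*j*exp(j) - 12*j - 6*exp(j)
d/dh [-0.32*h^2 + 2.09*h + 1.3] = 2.09 - 0.64*h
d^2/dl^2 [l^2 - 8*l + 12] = 2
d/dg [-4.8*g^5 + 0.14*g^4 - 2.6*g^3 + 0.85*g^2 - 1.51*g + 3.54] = -24.0*g^4 + 0.56*g^3 - 7.8*g^2 + 1.7*g - 1.51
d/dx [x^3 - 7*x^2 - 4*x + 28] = 3*x^2 - 14*x - 4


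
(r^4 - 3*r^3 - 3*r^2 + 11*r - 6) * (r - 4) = r^5 - 7*r^4 + 9*r^3 + 23*r^2 - 50*r + 24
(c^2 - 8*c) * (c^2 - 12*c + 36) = c^4 - 20*c^3 + 132*c^2 - 288*c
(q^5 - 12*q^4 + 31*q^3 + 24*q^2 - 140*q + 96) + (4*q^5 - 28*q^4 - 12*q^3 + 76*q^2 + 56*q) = 5*q^5 - 40*q^4 + 19*q^3 + 100*q^2 - 84*q + 96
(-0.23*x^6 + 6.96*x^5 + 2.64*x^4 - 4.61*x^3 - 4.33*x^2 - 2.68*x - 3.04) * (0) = 0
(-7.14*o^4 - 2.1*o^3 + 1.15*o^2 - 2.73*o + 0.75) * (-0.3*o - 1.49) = 2.142*o^5 + 11.2686*o^4 + 2.784*o^3 - 0.8945*o^2 + 3.8427*o - 1.1175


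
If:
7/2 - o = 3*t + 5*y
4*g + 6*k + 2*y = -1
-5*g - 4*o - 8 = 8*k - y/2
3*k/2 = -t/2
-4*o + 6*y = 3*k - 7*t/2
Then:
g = -10107/3032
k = 435/379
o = 321/1516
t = -1305/379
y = 4129/1516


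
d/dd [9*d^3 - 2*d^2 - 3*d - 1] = 27*d^2 - 4*d - 3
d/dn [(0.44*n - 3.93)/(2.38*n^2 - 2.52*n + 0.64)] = (-1.0472*n^2 + 18.7068*n - 9.622)/(5.6644*n^4 - 11.9952*n^3 + 9.3968*n^2 - 3.2256*n + 0.4096)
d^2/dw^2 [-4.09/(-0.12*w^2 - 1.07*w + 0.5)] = (-0.117792*w^2 - 1.050312*w + 4.09*(0.24*w + 1.07)*(0.48*w + 2.14) + 0.4908)/(0.12*w^2 + 1.07*w - 0.5)^3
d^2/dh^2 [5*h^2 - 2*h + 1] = 10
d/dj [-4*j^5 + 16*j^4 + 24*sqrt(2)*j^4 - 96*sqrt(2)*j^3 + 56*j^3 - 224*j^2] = 4*j*(-5*j^3 + 16*j^2 + 24*sqrt(2)*j^2 - 72*sqrt(2)*j + 42*j - 112)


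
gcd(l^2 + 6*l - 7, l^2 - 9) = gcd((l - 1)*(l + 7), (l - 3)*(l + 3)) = 1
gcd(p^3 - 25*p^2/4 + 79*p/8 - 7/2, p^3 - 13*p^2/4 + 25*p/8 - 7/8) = p^2 - 9*p/4 + 7/8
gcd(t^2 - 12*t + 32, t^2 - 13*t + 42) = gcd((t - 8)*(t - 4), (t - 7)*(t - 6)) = 1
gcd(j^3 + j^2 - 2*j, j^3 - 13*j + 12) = j - 1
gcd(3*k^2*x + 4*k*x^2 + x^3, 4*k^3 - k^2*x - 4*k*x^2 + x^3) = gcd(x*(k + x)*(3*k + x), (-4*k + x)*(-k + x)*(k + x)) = k + x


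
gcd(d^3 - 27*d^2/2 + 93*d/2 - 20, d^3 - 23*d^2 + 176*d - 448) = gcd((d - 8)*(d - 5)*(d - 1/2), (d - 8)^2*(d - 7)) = d - 8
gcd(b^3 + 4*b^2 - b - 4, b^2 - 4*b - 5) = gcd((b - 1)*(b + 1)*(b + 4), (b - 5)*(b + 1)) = b + 1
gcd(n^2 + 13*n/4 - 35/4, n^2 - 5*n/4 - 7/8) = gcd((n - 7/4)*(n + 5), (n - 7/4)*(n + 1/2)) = n - 7/4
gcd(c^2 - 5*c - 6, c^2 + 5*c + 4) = c + 1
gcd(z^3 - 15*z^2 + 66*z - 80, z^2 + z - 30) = z - 5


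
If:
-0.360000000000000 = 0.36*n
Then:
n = -1.00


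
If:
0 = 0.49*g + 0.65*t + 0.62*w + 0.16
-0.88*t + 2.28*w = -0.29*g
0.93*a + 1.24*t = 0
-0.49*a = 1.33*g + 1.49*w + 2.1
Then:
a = -0.87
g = -1.80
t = 0.65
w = 0.48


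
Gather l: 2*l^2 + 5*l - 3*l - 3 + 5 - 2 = 2*l^2 + 2*l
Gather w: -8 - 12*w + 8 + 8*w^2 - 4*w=8*w^2 - 16*w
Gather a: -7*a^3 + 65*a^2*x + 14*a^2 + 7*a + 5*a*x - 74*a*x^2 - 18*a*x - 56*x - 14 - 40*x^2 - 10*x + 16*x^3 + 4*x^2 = -7*a^3 + a^2*(65*x + 14) + a*(-74*x^2 - 13*x + 7) + 16*x^3 - 36*x^2 - 66*x - 14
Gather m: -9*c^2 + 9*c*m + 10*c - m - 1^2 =-9*c^2 + 10*c + m*(9*c - 1) - 1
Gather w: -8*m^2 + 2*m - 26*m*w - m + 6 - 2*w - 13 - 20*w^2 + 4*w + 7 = -8*m^2 + m - 20*w^2 + w*(2 - 26*m)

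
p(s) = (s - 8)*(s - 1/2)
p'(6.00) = 3.50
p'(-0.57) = -9.64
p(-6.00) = 91.00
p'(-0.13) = -8.76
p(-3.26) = 42.34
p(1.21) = -4.82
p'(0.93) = -6.64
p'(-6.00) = -20.50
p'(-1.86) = -12.22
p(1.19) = -4.70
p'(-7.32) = -23.14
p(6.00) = -11.00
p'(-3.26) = -15.02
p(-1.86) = 23.27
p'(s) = 2*s - 17/2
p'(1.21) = -6.08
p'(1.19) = -6.12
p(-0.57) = 9.17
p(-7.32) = 119.80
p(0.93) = -3.04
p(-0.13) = 5.12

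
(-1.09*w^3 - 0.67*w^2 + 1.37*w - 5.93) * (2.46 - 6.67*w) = 7.2703*w^4 + 1.7875*w^3 - 10.7861*w^2 + 42.9233*w - 14.5878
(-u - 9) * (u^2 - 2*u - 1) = -u^3 - 7*u^2 + 19*u + 9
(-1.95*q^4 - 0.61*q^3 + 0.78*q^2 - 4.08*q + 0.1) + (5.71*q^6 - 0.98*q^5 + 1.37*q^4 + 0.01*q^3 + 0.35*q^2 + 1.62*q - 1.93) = 5.71*q^6 - 0.98*q^5 - 0.58*q^4 - 0.6*q^3 + 1.13*q^2 - 2.46*q - 1.83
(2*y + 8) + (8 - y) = y + 16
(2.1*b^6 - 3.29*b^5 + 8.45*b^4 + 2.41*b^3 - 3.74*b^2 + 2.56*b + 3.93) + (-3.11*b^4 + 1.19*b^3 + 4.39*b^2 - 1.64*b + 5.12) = 2.1*b^6 - 3.29*b^5 + 5.34*b^4 + 3.6*b^3 + 0.649999999999999*b^2 + 0.92*b + 9.05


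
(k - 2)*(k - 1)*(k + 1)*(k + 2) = k^4 - 5*k^2 + 4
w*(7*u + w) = 7*u*w + w^2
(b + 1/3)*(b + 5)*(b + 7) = b^3 + 37*b^2/3 + 39*b + 35/3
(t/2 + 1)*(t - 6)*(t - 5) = t^3/2 - 9*t^2/2 + 4*t + 30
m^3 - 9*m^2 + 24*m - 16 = (m - 4)^2*(m - 1)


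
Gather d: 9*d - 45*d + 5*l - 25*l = -36*d - 20*l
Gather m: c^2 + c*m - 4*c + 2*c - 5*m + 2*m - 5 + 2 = c^2 - 2*c + m*(c - 3) - 3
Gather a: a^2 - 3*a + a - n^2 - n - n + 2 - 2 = a^2 - 2*a - n^2 - 2*n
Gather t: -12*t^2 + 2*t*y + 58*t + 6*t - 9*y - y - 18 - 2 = -12*t^2 + t*(2*y + 64) - 10*y - 20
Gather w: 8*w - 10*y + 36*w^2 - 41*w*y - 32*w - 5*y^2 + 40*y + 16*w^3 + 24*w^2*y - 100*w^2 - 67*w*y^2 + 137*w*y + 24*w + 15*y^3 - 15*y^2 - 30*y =16*w^3 + w^2*(24*y - 64) + w*(-67*y^2 + 96*y) + 15*y^3 - 20*y^2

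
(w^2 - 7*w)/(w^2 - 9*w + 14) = w/(w - 2)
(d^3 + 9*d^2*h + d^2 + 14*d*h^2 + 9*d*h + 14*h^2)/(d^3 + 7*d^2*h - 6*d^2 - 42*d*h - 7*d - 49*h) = (d + 2*h)/(d - 7)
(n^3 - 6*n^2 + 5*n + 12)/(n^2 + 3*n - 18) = (n^2 - 3*n - 4)/(n + 6)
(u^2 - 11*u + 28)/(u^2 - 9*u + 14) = (u - 4)/(u - 2)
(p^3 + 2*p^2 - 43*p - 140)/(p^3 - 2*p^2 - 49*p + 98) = (p^2 + 9*p + 20)/(p^2 + 5*p - 14)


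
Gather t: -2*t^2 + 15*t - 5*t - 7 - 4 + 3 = -2*t^2 + 10*t - 8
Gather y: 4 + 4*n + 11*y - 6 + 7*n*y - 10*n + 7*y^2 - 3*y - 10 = -6*n + 7*y^2 + y*(7*n + 8) - 12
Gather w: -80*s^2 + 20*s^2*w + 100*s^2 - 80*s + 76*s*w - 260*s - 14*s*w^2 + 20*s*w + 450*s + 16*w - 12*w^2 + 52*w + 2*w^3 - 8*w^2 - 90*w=20*s^2 + 110*s + 2*w^3 + w^2*(-14*s - 20) + w*(20*s^2 + 96*s - 22)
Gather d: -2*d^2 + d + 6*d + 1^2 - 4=-2*d^2 + 7*d - 3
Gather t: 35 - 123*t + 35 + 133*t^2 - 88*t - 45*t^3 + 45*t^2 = -45*t^3 + 178*t^2 - 211*t + 70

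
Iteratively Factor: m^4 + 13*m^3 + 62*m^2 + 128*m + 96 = (m + 4)*(m^3 + 9*m^2 + 26*m + 24) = (m + 3)*(m + 4)*(m^2 + 6*m + 8) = (m + 2)*(m + 3)*(m + 4)*(m + 4)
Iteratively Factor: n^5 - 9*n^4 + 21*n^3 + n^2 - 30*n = (n - 2)*(n^4 - 7*n^3 + 7*n^2 + 15*n) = (n - 3)*(n - 2)*(n^3 - 4*n^2 - 5*n) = n*(n - 3)*(n - 2)*(n^2 - 4*n - 5) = n*(n - 5)*(n - 3)*(n - 2)*(n + 1)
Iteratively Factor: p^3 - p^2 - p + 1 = (p - 1)*(p^2 - 1) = (p - 1)^2*(p + 1)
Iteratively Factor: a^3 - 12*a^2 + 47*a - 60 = (a - 4)*(a^2 - 8*a + 15) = (a - 5)*(a - 4)*(a - 3)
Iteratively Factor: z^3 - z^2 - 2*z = (z + 1)*(z^2 - 2*z) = z*(z + 1)*(z - 2)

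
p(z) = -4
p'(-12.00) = 0.00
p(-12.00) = -4.00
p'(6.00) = 0.00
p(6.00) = -4.00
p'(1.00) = 0.00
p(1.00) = -4.00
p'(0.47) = 0.00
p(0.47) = -4.00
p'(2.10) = 0.00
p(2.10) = -4.00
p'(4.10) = 0.00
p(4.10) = -4.00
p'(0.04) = 0.00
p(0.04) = -4.00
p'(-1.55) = 0.00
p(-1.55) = -4.00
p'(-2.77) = 0.00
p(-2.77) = -4.00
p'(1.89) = 0.00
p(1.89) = -4.00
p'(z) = 0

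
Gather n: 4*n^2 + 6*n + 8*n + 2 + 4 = 4*n^2 + 14*n + 6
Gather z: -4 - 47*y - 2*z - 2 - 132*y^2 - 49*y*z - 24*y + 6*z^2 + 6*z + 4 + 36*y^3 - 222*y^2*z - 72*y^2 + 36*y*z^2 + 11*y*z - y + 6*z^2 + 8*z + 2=36*y^3 - 204*y^2 - 72*y + z^2*(36*y + 12) + z*(-222*y^2 - 38*y + 12)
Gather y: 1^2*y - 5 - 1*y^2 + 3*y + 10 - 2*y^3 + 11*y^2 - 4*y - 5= -2*y^3 + 10*y^2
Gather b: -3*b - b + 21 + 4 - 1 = 24 - 4*b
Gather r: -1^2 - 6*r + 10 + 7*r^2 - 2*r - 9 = 7*r^2 - 8*r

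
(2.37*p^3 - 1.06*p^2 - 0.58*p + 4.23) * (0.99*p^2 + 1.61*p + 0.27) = 2.3463*p^5 + 2.7663*p^4 - 1.6409*p^3 + 2.9677*p^2 + 6.6537*p + 1.1421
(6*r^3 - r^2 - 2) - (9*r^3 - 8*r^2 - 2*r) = -3*r^3 + 7*r^2 + 2*r - 2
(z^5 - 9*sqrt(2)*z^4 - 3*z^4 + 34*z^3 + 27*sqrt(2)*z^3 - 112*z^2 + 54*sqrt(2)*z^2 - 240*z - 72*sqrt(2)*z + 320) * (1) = z^5 - 9*sqrt(2)*z^4 - 3*z^4 + 34*z^3 + 27*sqrt(2)*z^3 - 112*z^2 + 54*sqrt(2)*z^2 - 240*z - 72*sqrt(2)*z + 320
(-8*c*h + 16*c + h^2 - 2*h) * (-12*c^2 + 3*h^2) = 96*c^3*h - 192*c^3 - 12*c^2*h^2 + 24*c^2*h - 24*c*h^3 + 48*c*h^2 + 3*h^4 - 6*h^3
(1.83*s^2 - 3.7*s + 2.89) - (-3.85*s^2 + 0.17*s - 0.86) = 5.68*s^2 - 3.87*s + 3.75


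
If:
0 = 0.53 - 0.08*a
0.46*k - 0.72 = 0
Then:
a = 6.62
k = 1.57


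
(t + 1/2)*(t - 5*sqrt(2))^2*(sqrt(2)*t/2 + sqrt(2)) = sqrt(2)*t^4/2 - 10*t^3 + 5*sqrt(2)*t^3/4 - 25*t^2 + 51*sqrt(2)*t^2/2 - 10*t + 125*sqrt(2)*t/2 + 25*sqrt(2)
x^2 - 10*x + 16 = (x - 8)*(x - 2)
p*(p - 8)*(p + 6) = p^3 - 2*p^2 - 48*p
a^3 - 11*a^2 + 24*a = a*(a - 8)*(a - 3)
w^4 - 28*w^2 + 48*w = w*(w - 4)*(w - 2)*(w + 6)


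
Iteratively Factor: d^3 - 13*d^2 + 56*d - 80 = (d - 4)*(d^2 - 9*d + 20) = (d - 5)*(d - 4)*(d - 4)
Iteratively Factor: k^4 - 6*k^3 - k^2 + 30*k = (k)*(k^3 - 6*k^2 - k + 30) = k*(k + 2)*(k^2 - 8*k + 15) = k*(k - 3)*(k + 2)*(k - 5)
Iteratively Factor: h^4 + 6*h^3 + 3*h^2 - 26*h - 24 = (h + 4)*(h^3 + 2*h^2 - 5*h - 6) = (h + 1)*(h + 4)*(h^2 + h - 6) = (h + 1)*(h + 3)*(h + 4)*(h - 2)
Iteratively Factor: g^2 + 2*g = (g)*(g + 2)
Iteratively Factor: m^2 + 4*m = (m)*(m + 4)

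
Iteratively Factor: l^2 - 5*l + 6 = (l - 3)*(l - 2)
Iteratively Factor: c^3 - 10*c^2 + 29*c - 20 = (c - 5)*(c^2 - 5*c + 4) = (c - 5)*(c - 1)*(c - 4)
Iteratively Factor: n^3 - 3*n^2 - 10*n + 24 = (n - 2)*(n^2 - n - 12) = (n - 2)*(n + 3)*(n - 4)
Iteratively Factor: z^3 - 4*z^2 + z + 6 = (z - 3)*(z^2 - z - 2) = (z - 3)*(z - 2)*(z + 1)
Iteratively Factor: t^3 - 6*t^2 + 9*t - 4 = (t - 4)*(t^2 - 2*t + 1) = (t - 4)*(t - 1)*(t - 1)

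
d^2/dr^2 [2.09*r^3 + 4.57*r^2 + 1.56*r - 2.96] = 12.54*r + 9.14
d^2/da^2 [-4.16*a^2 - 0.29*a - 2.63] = -8.32000000000000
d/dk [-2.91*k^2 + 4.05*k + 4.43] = 4.05 - 5.82*k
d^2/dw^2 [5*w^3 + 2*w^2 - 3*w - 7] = 30*w + 4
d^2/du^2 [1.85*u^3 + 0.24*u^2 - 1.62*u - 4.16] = 11.1*u + 0.48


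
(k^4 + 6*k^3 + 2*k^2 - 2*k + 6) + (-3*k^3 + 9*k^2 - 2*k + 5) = k^4 + 3*k^3 + 11*k^2 - 4*k + 11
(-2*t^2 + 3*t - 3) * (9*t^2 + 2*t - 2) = -18*t^4 + 23*t^3 - 17*t^2 - 12*t + 6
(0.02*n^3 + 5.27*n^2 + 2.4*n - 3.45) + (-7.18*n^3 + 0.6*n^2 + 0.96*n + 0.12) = -7.16*n^3 + 5.87*n^2 + 3.36*n - 3.33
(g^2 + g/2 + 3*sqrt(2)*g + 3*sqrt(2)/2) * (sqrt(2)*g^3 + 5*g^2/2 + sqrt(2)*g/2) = sqrt(2)*g^5 + sqrt(2)*g^4/2 + 17*g^4/2 + 17*g^3/4 + 8*sqrt(2)*g^3 + 3*g^2 + 4*sqrt(2)*g^2 + 3*g/2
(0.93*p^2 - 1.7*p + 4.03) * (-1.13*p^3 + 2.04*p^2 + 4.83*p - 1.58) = -1.0509*p^5 + 3.8182*p^4 - 3.53*p^3 - 1.4592*p^2 + 22.1509*p - 6.3674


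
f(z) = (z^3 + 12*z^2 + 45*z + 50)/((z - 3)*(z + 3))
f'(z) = (3*z^2 + 24*z + 45)/((z - 3)*(z + 3)) - (z^3 + 12*z^2 + 45*z + 50)/((z - 3)*(z + 3)^2) - (z^3 + 12*z^2 + 45*z + 50)/((z - 3)^2*(z + 3))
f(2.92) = -651.63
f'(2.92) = -8332.35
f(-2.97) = 22.32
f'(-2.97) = -741.24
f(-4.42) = -0.08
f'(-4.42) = -0.30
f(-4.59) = -0.04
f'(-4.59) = -0.19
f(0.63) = -9.69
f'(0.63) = -8.55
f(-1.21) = -1.51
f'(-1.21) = -2.22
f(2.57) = -109.34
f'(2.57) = -287.47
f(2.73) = -182.68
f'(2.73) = -730.62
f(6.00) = 35.85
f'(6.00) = -4.93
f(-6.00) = -0.15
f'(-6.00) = 0.27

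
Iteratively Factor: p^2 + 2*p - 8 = (p - 2)*(p + 4)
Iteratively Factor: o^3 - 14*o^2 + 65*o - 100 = (o - 5)*(o^2 - 9*o + 20) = (o - 5)*(o - 4)*(o - 5)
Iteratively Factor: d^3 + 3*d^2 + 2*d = (d + 1)*(d^2 + 2*d) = (d + 1)*(d + 2)*(d)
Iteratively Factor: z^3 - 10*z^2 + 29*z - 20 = (z - 1)*(z^2 - 9*z + 20) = (z - 5)*(z - 1)*(z - 4)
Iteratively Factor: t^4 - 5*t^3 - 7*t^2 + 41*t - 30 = (t - 2)*(t^3 - 3*t^2 - 13*t + 15) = (t - 2)*(t + 3)*(t^2 - 6*t + 5) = (t - 2)*(t - 1)*(t + 3)*(t - 5)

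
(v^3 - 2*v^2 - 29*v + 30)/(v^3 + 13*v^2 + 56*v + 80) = (v^2 - 7*v + 6)/(v^2 + 8*v + 16)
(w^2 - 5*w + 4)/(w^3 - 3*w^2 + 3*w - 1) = (w - 4)/(w^2 - 2*w + 1)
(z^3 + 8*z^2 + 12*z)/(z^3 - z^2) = (z^2 + 8*z + 12)/(z*(z - 1))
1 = 1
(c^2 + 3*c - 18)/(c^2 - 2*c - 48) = (c - 3)/(c - 8)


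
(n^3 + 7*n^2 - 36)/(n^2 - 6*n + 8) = (n^2 + 9*n + 18)/(n - 4)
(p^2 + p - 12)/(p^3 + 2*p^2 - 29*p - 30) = (p^2 + p - 12)/(p^3 + 2*p^2 - 29*p - 30)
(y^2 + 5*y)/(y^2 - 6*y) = (y + 5)/(y - 6)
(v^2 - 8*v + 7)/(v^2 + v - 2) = (v - 7)/(v + 2)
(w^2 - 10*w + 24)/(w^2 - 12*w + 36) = (w - 4)/(w - 6)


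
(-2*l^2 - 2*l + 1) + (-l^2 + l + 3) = -3*l^2 - l + 4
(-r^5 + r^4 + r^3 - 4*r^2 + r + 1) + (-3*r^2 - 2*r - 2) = -r^5 + r^4 + r^3 - 7*r^2 - r - 1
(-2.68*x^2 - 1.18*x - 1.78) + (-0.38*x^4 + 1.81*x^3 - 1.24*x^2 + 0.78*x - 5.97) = -0.38*x^4 + 1.81*x^3 - 3.92*x^2 - 0.4*x - 7.75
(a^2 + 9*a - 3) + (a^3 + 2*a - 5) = a^3 + a^2 + 11*a - 8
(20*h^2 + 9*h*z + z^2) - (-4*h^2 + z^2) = 24*h^2 + 9*h*z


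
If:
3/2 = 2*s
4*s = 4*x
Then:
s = 3/4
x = 3/4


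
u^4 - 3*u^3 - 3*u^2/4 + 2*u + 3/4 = (u - 3)*(u - 1)*(u + 1/2)^2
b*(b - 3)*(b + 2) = b^3 - b^2 - 6*b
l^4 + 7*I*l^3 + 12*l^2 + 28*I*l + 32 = (l - 2*I)*(l - I)*(l + 2*I)*(l + 8*I)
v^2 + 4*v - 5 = (v - 1)*(v + 5)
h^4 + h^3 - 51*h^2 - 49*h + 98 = (h - 7)*(h - 1)*(h + 2)*(h + 7)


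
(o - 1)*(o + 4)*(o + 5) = o^3 + 8*o^2 + 11*o - 20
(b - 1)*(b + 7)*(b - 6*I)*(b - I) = b^4 + 6*b^3 - 7*I*b^3 - 13*b^2 - 42*I*b^2 - 36*b + 49*I*b + 42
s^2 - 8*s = s*(s - 8)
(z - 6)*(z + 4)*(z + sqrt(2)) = z^3 - 2*z^2 + sqrt(2)*z^2 - 24*z - 2*sqrt(2)*z - 24*sqrt(2)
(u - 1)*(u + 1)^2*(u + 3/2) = u^4 + 5*u^3/2 + u^2/2 - 5*u/2 - 3/2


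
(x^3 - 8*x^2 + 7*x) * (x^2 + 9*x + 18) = x^5 + x^4 - 47*x^3 - 81*x^2 + 126*x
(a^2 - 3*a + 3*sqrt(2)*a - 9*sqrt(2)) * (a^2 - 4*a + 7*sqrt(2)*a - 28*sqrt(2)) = a^4 - 7*a^3 + 10*sqrt(2)*a^3 - 70*sqrt(2)*a^2 + 54*a^2 - 294*a + 120*sqrt(2)*a + 504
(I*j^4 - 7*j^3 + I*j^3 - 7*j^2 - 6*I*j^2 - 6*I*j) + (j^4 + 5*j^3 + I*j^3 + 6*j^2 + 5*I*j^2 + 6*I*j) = j^4 + I*j^4 - 2*j^3 + 2*I*j^3 - j^2 - I*j^2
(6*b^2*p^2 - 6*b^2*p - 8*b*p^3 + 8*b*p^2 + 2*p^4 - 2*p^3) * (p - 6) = 6*b^2*p^3 - 42*b^2*p^2 + 36*b^2*p - 8*b*p^4 + 56*b*p^3 - 48*b*p^2 + 2*p^5 - 14*p^4 + 12*p^3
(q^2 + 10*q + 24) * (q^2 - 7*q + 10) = q^4 + 3*q^3 - 36*q^2 - 68*q + 240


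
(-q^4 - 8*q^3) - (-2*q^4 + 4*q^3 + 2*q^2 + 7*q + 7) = q^4 - 12*q^3 - 2*q^2 - 7*q - 7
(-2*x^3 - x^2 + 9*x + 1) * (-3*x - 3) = 6*x^4 + 9*x^3 - 24*x^2 - 30*x - 3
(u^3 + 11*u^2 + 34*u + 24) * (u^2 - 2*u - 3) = u^5 + 9*u^4 + 9*u^3 - 77*u^2 - 150*u - 72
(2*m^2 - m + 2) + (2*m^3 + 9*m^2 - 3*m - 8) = 2*m^3 + 11*m^2 - 4*m - 6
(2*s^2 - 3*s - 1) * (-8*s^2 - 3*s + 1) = -16*s^4 + 18*s^3 + 19*s^2 - 1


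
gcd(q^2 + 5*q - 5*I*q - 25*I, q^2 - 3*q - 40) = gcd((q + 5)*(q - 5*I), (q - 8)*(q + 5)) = q + 5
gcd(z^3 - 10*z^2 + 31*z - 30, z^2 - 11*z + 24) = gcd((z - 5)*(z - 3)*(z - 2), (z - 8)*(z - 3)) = z - 3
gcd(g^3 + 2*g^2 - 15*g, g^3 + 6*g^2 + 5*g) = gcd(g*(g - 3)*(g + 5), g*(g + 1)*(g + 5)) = g^2 + 5*g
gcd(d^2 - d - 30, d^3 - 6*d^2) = d - 6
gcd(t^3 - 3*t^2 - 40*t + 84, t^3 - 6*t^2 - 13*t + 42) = t^2 - 9*t + 14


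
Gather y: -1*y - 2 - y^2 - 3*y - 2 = -y^2 - 4*y - 4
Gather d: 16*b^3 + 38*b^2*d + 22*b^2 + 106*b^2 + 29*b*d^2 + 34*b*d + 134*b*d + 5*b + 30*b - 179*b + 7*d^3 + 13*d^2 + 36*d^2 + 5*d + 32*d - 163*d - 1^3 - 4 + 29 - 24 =16*b^3 + 128*b^2 - 144*b + 7*d^3 + d^2*(29*b + 49) + d*(38*b^2 + 168*b - 126)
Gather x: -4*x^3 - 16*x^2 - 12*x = -4*x^3 - 16*x^2 - 12*x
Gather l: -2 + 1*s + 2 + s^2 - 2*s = s^2 - s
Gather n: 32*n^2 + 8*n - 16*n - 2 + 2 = 32*n^2 - 8*n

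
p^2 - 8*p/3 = p*(p - 8/3)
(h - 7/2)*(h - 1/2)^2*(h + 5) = h^4 + h^3/2 - 75*h^2/4 + 143*h/8 - 35/8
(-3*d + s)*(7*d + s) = -21*d^2 + 4*d*s + s^2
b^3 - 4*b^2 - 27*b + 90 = (b - 6)*(b - 3)*(b + 5)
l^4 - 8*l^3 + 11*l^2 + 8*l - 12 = (l - 6)*(l - 2)*(l - 1)*(l + 1)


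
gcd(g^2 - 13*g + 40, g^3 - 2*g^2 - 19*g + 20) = g - 5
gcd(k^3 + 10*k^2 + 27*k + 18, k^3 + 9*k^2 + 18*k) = k^2 + 9*k + 18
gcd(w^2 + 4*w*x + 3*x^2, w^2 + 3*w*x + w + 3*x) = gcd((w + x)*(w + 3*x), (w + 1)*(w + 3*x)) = w + 3*x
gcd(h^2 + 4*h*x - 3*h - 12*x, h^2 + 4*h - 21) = h - 3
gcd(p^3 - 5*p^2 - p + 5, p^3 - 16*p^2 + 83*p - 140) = p - 5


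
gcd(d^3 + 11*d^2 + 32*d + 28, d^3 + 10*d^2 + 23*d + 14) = d^2 + 9*d + 14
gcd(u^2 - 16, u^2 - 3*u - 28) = u + 4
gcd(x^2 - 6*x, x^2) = x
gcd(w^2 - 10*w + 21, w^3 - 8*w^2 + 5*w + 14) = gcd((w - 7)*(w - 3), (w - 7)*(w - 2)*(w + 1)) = w - 7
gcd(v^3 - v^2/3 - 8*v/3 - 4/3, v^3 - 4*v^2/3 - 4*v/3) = v^2 - 4*v/3 - 4/3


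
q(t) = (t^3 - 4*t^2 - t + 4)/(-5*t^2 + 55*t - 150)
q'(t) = (10*t - 55)*(t^3 - 4*t^2 - t + 4)/(-5*t^2 + 55*t - 150)^2 + (3*t^2 - 8*t - 1)/(-5*t^2 + 55*t - 150) = (-t^4 + 22*t^3 - 135*t^2 + 248*t - 14)/(5*(t^4 - 22*t^3 + 181*t^2 - 660*t + 900))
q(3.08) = 0.28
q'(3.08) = 0.14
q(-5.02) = 0.40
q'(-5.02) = -0.13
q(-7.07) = 0.69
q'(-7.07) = -0.15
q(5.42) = 33.08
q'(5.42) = 14.21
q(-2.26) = 0.09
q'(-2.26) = -0.09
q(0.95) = -0.00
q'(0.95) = 0.06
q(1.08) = 0.01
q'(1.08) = 0.07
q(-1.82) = 0.05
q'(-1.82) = -0.07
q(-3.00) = 0.16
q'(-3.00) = -0.10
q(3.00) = 0.27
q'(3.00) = 0.16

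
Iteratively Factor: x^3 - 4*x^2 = (x)*(x^2 - 4*x) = x^2*(x - 4)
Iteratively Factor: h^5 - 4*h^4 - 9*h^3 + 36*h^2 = (h - 4)*(h^4 - 9*h^2) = (h - 4)*(h - 3)*(h^3 + 3*h^2) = h*(h - 4)*(h - 3)*(h^2 + 3*h) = h^2*(h - 4)*(h - 3)*(h + 3)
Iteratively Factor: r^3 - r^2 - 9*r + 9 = (r - 1)*(r^2 - 9) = (r - 3)*(r - 1)*(r + 3)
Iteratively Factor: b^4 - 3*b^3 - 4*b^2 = (b)*(b^3 - 3*b^2 - 4*b) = b^2*(b^2 - 3*b - 4) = b^2*(b + 1)*(b - 4)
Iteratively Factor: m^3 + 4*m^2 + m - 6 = (m + 2)*(m^2 + 2*m - 3) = (m + 2)*(m + 3)*(m - 1)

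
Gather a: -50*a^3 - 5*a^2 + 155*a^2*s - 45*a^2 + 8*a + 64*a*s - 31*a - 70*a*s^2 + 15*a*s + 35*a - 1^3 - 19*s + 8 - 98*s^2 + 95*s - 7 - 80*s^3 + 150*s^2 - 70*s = -50*a^3 + a^2*(155*s - 50) + a*(-70*s^2 + 79*s + 12) - 80*s^3 + 52*s^2 + 6*s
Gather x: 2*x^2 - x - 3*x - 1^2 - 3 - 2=2*x^2 - 4*x - 6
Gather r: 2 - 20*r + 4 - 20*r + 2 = 8 - 40*r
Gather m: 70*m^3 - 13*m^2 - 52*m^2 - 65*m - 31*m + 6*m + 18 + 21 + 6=70*m^3 - 65*m^2 - 90*m + 45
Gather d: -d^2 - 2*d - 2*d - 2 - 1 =-d^2 - 4*d - 3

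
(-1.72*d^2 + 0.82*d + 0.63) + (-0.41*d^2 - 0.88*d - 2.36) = -2.13*d^2 - 0.0600000000000001*d - 1.73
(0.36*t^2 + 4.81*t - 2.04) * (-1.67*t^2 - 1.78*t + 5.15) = -0.6012*t^4 - 8.6735*t^3 - 3.301*t^2 + 28.4027*t - 10.506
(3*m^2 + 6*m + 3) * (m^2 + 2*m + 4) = 3*m^4 + 12*m^3 + 27*m^2 + 30*m + 12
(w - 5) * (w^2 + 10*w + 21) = w^3 + 5*w^2 - 29*w - 105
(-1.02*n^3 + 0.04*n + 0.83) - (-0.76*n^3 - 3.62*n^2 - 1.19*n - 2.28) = -0.26*n^3 + 3.62*n^2 + 1.23*n + 3.11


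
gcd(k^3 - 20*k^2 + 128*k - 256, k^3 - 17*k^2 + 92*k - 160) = k^2 - 12*k + 32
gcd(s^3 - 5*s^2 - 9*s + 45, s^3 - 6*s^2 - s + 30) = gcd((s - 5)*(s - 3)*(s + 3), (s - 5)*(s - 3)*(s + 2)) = s^2 - 8*s + 15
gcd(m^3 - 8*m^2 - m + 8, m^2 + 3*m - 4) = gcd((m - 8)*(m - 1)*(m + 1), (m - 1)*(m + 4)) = m - 1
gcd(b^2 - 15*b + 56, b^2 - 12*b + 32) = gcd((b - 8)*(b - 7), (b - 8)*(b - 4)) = b - 8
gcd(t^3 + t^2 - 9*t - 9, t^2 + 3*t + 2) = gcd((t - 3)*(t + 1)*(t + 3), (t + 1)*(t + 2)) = t + 1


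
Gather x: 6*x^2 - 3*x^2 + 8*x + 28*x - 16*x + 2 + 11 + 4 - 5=3*x^2 + 20*x + 12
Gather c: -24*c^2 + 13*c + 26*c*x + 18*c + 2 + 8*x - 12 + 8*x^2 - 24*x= -24*c^2 + c*(26*x + 31) + 8*x^2 - 16*x - 10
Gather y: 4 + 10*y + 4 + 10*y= 20*y + 8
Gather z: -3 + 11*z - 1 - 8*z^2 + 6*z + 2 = -8*z^2 + 17*z - 2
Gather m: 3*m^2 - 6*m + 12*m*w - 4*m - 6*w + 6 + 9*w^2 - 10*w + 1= 3*m^2 + m*(12*w - 10) + 9*w^2 - 16*w + 7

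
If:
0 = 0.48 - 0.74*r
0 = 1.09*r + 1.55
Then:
No Solution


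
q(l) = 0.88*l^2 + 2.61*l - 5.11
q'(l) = 1.76*l + 2.61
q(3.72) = 16.78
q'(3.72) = 9.16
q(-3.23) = -4.36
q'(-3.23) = -3.07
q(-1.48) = -7.05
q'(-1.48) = 0.01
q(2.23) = 5.09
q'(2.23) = 6.53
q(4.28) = 22.18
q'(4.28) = 10.14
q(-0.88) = -6.73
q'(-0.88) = 1.06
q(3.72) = 16.78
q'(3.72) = 9.16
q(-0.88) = -6.73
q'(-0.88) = 1.06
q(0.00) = -5.11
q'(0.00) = 2.61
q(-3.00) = -5.02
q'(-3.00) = -2.67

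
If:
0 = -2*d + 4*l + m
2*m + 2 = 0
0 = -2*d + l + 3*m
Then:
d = -11/6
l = -2/3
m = -1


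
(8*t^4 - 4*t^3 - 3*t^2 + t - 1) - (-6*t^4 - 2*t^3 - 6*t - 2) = 14*t^4 - 2*t^3 - 3*t^2 + 7*t + 1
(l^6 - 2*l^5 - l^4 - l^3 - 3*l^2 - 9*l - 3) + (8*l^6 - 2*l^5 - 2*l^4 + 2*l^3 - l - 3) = 9*l^6 - 4*l^5 - 3*l^4 + l^3 - 3*l^2 - 10*l - 6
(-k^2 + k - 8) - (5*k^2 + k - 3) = -6*k^2 - 5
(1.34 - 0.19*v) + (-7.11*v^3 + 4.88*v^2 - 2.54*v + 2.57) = -7.11*v^3 + 4.88*v^2 - 2.73*v + 3.91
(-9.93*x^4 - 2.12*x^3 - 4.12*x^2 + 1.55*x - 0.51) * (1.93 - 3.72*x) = 36.9396*x^5 - 11.2785*x^4 + 11.2348*x^3 - 13.7176*x^2 + 4.8887*x - 0.9843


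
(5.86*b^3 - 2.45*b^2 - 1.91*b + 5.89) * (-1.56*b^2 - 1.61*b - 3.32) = -9.1416*b^5 - 5.6126*b^4 - 12.5311*b^3 + 2.0207*b^2 - 3.1417*b - 19.5548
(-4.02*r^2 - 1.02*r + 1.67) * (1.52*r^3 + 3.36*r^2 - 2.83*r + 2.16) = -6.1104*r^5 - 15.0576*r^4 + 10.4878*r^3 - 0.1854*r^2 - 6.9293*r + 3.6072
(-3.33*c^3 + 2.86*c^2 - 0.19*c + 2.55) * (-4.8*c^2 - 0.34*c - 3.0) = 15.984*c^5 - 12.5958*c^4 + 9.9296*c^3 - 20.7554*c^2 - 0.297*c - 7.65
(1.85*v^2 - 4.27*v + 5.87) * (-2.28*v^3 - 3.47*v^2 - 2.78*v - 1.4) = -4.218*v^5 + 3.3161*v^4 - 3.7097*v^3 - 11.0883*v^2 - 10.3406*v - 8.218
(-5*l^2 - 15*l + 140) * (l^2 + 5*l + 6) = -5*l^4 - 40*l^3 + 35*l^2 + 610*l + 840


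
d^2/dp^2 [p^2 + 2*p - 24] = 2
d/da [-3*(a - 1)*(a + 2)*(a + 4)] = -9*a^2 - 30*a - 6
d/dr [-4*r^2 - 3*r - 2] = -8*r - 3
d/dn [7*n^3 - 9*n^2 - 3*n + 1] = 21*n^2 - 18*n - 3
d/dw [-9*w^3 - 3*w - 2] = -27*w^2 - 3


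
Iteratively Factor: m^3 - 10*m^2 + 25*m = (m - 5)*(m^2 - 5*m) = (m - 5)^2*(m)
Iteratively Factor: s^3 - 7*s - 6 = (s + 1)*(s^2 - s - 6) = (s - 3)*(s + 1)*(s + 2)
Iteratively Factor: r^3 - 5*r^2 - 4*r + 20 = (r - 5)*(r^2 - 4) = (r - 5)*(r - 2)*(r + 2)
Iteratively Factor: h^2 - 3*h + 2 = (h - 2)*(h - 1)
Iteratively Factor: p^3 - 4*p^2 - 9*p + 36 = (p + 3)*(p^2 - 7*p + 12) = (p - 4)*(p + 3)*(p - 3)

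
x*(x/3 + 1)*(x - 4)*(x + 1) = x^4/3 - 13*x^2/3 - 4*x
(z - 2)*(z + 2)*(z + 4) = z^3 + 4*z^2 - 4*z - 16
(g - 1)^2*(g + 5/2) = g^3 + g^2/2 - 4*g + 5/2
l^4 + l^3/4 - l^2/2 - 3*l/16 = l*(l - 3/4)*(l + 1/2)^2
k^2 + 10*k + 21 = (k + 3)*(k + 7)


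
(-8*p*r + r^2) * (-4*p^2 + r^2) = 32*p^3*r - 4*p^2*r^2 - 8*p*r^3 + r^4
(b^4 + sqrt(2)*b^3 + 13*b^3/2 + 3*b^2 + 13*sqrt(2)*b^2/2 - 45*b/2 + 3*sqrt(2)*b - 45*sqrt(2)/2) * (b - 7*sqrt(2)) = b^5 - 6*sqrt(2)*b^4 + 13*b^4/2 - 39*sqrt(2)*b^3 - 11*b^3 - 227*b^2/2 - 18*sqrt(2)*b^2 - 42*b + 135*sqrt(2)*b + 315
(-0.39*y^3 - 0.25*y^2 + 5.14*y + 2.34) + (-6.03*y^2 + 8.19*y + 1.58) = -0.39*y^3 - 6.28*y^2 + 13.33*y + 3.92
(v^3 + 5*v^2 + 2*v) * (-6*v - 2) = -6*v^4 - 32*v^3 - 22*v^2 - 4*v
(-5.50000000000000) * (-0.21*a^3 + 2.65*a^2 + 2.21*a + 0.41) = 1.155*a^3 - 14.575*a^2 - 12.155*a - 2.255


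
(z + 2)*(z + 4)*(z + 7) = z^3 + 13*z^2 + 50*z + 56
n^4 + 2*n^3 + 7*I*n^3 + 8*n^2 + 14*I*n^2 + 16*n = n*(n + 2)*(n - I)*(n + 8*I)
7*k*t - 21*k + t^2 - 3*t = (7*k + t)*(t - 3)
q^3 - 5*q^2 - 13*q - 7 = (q - 7)*(q + 1)^2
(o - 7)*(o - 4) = o^2 - 11*o + 28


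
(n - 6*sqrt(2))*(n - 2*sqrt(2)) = n^2 - 8*sqrt(2)*n + 24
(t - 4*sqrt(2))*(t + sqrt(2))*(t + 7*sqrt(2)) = t^3 + 4*sqrt(2)*t^2 - 50*t - 56*sqrt(2)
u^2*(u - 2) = u^3 - 2*u^2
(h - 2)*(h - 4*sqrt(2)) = h^2 - 4*sqrt(2)*h - 2*h + 8*sqrt(2)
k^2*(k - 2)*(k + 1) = k^4 - k^3 - 2*k^2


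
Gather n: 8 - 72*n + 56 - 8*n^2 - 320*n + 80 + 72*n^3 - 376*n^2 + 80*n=72*n^3 - 384*n^2 - 312*n + 144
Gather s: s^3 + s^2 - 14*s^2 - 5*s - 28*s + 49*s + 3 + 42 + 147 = s^3 - 13*s^2 + 16*s + 192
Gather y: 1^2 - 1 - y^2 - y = -y^2 - y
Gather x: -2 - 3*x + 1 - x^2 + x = -x^2 - 2*x - 1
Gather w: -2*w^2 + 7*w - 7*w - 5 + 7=2 - 2*w^2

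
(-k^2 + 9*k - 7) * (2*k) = -2*k^3 + 18*k^2 - 14*k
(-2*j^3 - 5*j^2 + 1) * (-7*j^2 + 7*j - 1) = 14*j^5 + 21*j^4 - 33*j^3 - 2*j^2 + 7*j - 1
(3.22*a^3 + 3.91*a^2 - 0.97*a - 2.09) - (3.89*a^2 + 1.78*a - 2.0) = 3.22*a^3 + 0.02*a^2 - 2.75*a - 0.0899999999999999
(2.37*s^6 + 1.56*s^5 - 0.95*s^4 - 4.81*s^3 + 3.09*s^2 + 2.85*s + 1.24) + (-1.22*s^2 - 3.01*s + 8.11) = 2.37*s^6 + 1.56*s^5 - 0.95*s^4 - 4.81*s^3 + 1.87*s^2 - 0.16*s + 9.35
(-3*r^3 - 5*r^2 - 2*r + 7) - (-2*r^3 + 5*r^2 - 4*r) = -r^3 - 10*r^2 + 2*r + 7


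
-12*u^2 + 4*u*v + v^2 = (-2*u + v)*(6*u + v)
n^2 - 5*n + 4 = (n - 4)*(n - 1)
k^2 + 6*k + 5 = (k + 1)*(k + 5)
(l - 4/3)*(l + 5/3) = l^2 + l/3 - 20/9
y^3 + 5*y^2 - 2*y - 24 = (y - 2)*(y + 3)*(y + 4)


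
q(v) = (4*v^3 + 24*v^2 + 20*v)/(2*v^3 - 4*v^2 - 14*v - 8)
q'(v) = (-6*v^2 + 8*v + 14)*(4*v^3 + 24*v^2 + 20*v)/(2*v^3 - 4*v^2 - 14*v - 8)^2 + (12*v^2 + 48*v + 20)/(2*v^3 - 4*v^2 - 14*v - 8)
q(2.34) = -6.20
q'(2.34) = -5.37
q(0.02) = -0.05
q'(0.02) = -2.45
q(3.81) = -73.46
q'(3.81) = -398.96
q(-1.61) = -3.19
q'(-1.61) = -4.76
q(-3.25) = -0.70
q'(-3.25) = -0.59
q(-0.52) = 2.15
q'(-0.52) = -7.65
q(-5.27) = 0.07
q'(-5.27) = -0.26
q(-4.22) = -0.25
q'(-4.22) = -0.37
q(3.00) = -12.00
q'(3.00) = -14.50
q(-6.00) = 0.24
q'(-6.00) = -0.21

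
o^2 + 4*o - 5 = (o - 1)*(o + 5)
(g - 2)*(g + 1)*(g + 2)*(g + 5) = g^4 + 6*g^3 + g^2 - 24*g - 20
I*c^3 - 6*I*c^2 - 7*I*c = c*(c - 7)*(I*c + I)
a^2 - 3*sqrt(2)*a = a*(a - 3*sqrt(2))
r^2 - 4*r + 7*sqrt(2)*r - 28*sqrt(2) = (r - 4)*(r + 7*sqrt(2))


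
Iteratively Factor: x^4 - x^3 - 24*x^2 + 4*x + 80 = (x + 2)*(x^3 - 3*x^2 - 18*x + 40) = (x - 2)*(x + 2)*(x^2 - x - 20) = (x - 5)*(x - 2)*(x + 2)*(x + 4)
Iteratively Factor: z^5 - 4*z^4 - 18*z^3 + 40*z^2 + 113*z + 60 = (z + 1)*(z^4 - 5*z^3 - 13*z^2 + 53*z + 60) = (z - 4)*(z + 1)*(z^3 - z^2 - 17*z - 15) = (z - 4)*(z + 1)^2*(z^2 - 2*z - 15) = (z - 4)*(z + 1)^2*(z + 3)*(z - 5)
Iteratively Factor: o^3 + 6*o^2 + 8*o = (o + 2)*(o^2 + 4*o) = o*(o + 2)*(o + 4)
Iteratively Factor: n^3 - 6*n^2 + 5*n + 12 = (n + 1)*(n^2 - 7*n + 12) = (n - 4)*(n + 1)*(n - 3)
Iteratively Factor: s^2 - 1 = (s - 1)*(s + 1)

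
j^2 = j^2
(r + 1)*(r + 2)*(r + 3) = r^3 + 6*r^2 + 11*r + 6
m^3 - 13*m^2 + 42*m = m*(m - 7)*(m - 6)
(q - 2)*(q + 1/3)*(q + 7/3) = q^3 + 2*q^2/3 - 41*q/9 - 14/9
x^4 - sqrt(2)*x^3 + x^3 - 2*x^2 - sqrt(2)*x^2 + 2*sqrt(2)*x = x*(x - 1)*(x + 2)*(x - sqrt(2))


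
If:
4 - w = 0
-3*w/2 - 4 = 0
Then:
No Solution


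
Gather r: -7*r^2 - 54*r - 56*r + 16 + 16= -7*r^2 - 110*r + 32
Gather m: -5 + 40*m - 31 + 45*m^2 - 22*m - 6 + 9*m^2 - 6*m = 54*m^2 + 12*m - 42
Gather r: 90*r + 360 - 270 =90*r + 90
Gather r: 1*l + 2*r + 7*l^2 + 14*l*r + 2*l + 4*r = 7*l^2 + 3*l + r*(14*l + 6)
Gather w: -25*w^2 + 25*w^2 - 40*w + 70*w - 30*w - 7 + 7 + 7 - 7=0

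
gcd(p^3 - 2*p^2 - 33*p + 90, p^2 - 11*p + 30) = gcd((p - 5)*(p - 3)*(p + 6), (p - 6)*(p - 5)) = p - 5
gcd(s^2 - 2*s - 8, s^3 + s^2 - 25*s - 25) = 1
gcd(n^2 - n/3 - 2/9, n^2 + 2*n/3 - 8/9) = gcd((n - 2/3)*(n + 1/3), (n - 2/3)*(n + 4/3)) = n - 2/3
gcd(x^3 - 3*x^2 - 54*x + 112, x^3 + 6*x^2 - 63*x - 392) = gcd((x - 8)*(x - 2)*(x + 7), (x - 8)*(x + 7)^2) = x^2 - x - 56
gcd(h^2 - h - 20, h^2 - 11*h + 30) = h - 5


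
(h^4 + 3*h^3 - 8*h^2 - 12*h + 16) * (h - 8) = h^5 - 5*h^4 - 32*h^3 + 52*h^2 + 112*h - 128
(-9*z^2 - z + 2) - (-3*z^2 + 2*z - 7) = -6*z^2 - 3*z + 9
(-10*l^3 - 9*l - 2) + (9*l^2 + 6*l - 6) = -10*l^3 + 9*l^2 - 3*l - 8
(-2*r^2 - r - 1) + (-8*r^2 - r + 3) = -10*r^2 - 2*r + 2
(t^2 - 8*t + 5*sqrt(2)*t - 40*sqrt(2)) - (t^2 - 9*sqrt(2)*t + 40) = -8*t + 14*sqrt(2)*t - 40*sqrt(2) - 40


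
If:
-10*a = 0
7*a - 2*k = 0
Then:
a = 0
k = 0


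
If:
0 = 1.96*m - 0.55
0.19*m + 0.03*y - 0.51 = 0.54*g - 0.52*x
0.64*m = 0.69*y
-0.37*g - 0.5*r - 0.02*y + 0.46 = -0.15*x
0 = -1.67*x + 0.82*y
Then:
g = -0.71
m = 0.28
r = 1.47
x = 0.13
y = 0.26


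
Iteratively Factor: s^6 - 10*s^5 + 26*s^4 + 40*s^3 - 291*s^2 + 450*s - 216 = (s - 4)*(s^5 - 6*s^4 + 2*s^3 + 48*s^2 - 99*s + 54) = (s - 4)*(s - 1)*(s^4 - 5*s^3 - 3*s^2 + 45*s - 54) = (s - 4)*(s - 3)*(s - 1)*(s^3 - 2*s^2 - 9*s + 18) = (s - 4)*(s - 3)*(s - 2)*(s - 1)*(s^2 - 9) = (s - 4)*(s - 3)*(s - 2)*(s - 1)*(s + 3)*(s - 3)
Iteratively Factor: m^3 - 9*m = (m)*(m^2 - 9) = m*(m - 3)*(m + 3)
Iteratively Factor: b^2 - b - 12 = (b + 3)*(b - 4)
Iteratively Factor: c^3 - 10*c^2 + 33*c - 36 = (c - 4)*(c^2 - 6*c + 9) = (c - 4)*(c - 3)*(c - 3)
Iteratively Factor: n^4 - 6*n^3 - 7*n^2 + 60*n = (n)*(n^3 - 6*n^2 - 7*n + 60) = n*(n - 4)*(n^2 - 2*n - 15) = n*(n - 4)*(n + 3)*(n - 5)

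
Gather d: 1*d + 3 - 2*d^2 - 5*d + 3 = -2*d^2 - 4*d + 6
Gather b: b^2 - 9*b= b^2 - 9*b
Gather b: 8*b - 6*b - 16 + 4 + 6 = 2*b - 6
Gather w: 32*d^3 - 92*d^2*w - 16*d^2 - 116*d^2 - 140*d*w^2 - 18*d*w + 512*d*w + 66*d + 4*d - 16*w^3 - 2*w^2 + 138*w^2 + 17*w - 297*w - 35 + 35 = 32*d^3 - 132*d^2 + 70*d - 16*w^3 + w^2*(136 - 140*d) + w*(-92*d^2 + 494*d - 280)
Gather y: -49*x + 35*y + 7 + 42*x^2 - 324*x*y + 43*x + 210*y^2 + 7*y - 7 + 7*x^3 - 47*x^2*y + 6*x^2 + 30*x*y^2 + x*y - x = 7*x^3 + 48*x^2 - 7*x + y^2*(30*x + 210) + y*(-47*x^2 - 323*x + 42)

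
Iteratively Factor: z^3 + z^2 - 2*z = (z)*(z^2 + z - 2) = z*(z + 2)*(z - 1)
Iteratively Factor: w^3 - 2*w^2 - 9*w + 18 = (w + 3)*(w^2 - 5*w + 6) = (w - 3)*(w + 3)*(w - 2)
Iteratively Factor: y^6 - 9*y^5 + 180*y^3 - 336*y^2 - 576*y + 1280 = (y + 4)*(y^5 - 13*y^4 + 52*y^3 - 28*y^2 - 224*y + 320) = (y - 5)*(y + 4)*(y^4 - 8*y^3 + 12*y^2 + 32*y - 64) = (y - 5)*(y + 2)*(y + 4)*(y^3 - 10*y^2 + 32*y - 32) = (y - 5)*(y - 4)*(y + 2)*(y + 4)*(y^2 - 6*y + 8) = (y - 5)*(y - 4)*(y - 2)*(y + 2)*(y + 4)*(y - 4)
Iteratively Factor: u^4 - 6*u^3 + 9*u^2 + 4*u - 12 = (u - 2)*(u^3 - 4*u^2 + u + 6) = (u - 3)*(u - 2)*(u^2 - u - 2) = (u - 3)*(u - 2)*(u + 1)*(u - 2)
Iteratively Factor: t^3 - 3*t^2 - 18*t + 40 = (t - 5)*(t^2 + 2*t - 8) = (t - 5)*(t + 4)*(t - 2)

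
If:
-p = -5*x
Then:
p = 5*x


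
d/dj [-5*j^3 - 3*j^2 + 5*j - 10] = -15*j^2 - 6*j + 5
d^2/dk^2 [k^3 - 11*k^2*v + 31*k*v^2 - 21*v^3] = 6*k - 22*v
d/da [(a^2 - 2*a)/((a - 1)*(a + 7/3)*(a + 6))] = 3*(-3*a^4 + 12*a^3 + 61*a^2 - 84*a + 84)/(9*a^6 + 132*a^5 + 586*a^4 + 496*a^3 - 1559*a^2 - 1428*a + 1764)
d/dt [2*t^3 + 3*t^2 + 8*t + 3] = 6*t^2 + 6*t + 8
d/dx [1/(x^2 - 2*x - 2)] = 2*(1 - x)/(-x^2 + 2*x + 2)^2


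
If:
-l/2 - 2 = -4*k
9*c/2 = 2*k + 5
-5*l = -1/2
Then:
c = 241/180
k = 41/80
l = 1/10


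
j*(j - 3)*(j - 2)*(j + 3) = j^4 - 2*j^3 - 9*j^2 + 18*j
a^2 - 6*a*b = a*(a - 6*b)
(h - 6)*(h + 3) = h^2 - 3*h - 18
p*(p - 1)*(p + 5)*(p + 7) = p^4 + 11*p^3 + 23*p^2 - 35*p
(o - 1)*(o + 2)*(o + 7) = o^3 + 8*o^2 + 5*o - 14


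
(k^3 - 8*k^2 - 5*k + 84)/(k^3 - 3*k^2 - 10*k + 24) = (k - 7)/(k - 2)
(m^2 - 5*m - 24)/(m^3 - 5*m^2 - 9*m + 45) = (m - 8)/(m^2 - 8*m + 15)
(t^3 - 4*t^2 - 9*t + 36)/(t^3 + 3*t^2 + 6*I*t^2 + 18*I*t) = (t^2 - 7*t + 12)/(t*(t + 6*I))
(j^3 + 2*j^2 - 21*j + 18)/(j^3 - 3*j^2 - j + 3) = (j + 6)/(j + 1)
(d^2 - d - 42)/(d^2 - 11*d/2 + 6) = 2*(d^2 - d - 42)/(2*d^2 - 11*d + 12)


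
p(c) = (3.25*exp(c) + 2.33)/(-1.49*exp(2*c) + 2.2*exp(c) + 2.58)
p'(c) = (3.25*exp(c) + 2.33)*(2.98*exp(2*c) - 2.2*exp(c))/(-1.49*exp(2*c) + 2.2*exp(c) + 2.58)^2 + 3.25*exp(c)/(-1.49*exp(2*c) + 2.2*exp(c) + 2.58)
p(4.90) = -0.02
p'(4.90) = 0.02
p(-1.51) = 1.02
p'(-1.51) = 0.12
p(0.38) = 2.71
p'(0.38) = 5.10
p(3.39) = -0.08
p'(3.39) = 0.09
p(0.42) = 2.94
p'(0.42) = 6.21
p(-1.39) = 1.03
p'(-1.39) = 0.14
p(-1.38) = 1.04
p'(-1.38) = 0.14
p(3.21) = -0.10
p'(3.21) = 0.11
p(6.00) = -0.00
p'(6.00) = 0.01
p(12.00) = 0.00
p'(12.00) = 0.00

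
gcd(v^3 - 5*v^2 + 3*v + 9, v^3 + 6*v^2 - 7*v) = 1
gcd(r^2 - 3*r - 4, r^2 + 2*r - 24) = r - 4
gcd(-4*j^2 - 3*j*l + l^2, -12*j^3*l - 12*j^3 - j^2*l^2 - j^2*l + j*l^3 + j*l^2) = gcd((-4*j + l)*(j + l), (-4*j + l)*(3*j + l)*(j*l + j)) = 4*j - l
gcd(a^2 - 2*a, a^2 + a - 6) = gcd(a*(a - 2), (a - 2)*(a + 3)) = a - 2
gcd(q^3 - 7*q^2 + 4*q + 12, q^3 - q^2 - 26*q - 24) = q^2 - 5*q - 6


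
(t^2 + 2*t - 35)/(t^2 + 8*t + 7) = (t - 5)/(t + 1)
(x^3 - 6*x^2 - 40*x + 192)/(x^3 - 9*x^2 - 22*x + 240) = (x^2 + 2*x - 24)/(x^2 - x - 30)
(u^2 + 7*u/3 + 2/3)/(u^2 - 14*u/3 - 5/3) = (u + 2)/(u - 5)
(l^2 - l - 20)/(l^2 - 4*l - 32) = (l - 5)/(l - 8)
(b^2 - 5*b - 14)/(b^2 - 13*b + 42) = (b + 2)/(b - 6)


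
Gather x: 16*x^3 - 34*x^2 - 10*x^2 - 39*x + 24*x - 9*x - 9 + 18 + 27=16*x^3 - 44*x^2 - 24*x + 36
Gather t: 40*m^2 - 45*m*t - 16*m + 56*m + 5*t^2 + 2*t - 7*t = 40*m^2 + 40*m + 5*t^2 + t*(-45*m - 5)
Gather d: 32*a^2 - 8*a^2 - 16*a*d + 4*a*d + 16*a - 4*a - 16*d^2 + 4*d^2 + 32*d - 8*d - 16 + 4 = 24*a^2 + 12*a - 12*d^2 + d*(24 - 12*a) - 12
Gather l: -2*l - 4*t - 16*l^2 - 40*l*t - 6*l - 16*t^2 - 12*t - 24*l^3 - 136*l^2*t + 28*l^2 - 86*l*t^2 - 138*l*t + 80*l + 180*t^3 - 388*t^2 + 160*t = -24*l^3 + l^2*(12 - 136*t) + l*(-86*t^2 - 178*t + 72) + 180*t^3 - 404*t^2 + 144*t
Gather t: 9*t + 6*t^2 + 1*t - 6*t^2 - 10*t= 0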